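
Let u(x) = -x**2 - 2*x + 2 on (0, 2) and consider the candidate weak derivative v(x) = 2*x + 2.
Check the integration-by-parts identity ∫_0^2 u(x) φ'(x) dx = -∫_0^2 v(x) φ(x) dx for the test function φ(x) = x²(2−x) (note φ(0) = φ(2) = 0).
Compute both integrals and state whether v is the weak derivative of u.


LHS = 88/15, RHS = -88/15. No, v is not the weak derivative of u.

u(x) = -x**2 - 2*x + 2, classical derivative u'(x) = -2*x - 2.
φ(x) = x²(2−x), so φ'(x) = x*(4 - 3*x).
Note φ(0) = φ(2) = 0, so the boundary term u·φ vanishes.
LHS = ∫_0^2 u(x) φ'(x) dx = ∫_0^2 (3*x^4 + 2*x^3 - 14*x^2 + 8*x) dx. Term by term:
  ∫_0^2 3*x^4 dx = 96/5;  ∫_0^2 2*x^3 dx = 8;  ∫_0^2 -14*x^2 dx = -112/3;
  ∫_0^2 8*x dx = 16.
Sum: 96/5 + 8 − 112/3 + 16 = 88/15.
So LHS = 88/15.
∫_0^2 v(x) φ(x) dx = ∫_0^2 (-2*x^4 + 2*x^3 + 4*x^2) dx. Term by term:
  ∫_0^2 -2*x^4 dx = -64/5;  ∫_0^2 2*x^3 dx = 8;  ∫_0^2 4*x^2 dx = 32/3.
Sum: -64/5 + 8 + 32/3 = 88/15.
So RHS = -∫_0^2 v(x) φ(x) dx = -88/15.
LHS − RHS = 176/15 ≠ 0, so the identity fails.
(For a valid weak derivative the identity must hold for EVERY test function, in particular this one. The failure shows v is NOT the weak derivative of u.)
Correct weak derivative would be u'(x) = -2*x - 2.


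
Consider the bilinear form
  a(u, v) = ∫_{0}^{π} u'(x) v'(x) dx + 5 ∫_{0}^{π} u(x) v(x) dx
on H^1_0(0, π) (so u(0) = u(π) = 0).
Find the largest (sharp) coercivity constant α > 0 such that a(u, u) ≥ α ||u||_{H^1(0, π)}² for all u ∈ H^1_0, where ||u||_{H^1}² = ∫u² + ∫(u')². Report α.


α = 1

Coercivity of a(·,·) on H^1_0(0, π) means a(u, u) ≥ α ||u||_{H^1}² for every u ∈ H^1_0.
The interval has length L = π, and Poincaré/coercivity depend only on L. Here a(u, u) = ∫(u')² + (5)·∫u².
Here c = 5 ≥ 1, so a(u,u) = ∫(u')² + c∫u² ≥ ∫(u')² + ∫u² = ||u||_{H^1}², i.e. α = 1 works. No larger α is possible: a(u,u) ≥ α||u||_{H^1}² means (1−α)∫(u')² ≥ (α−c)∫u², and for the modes u_n = sin(nπ(x−x₀)/L) (x₀ the left endpoint) one has ∫u_n²/∫(u_n')² = (L/(nπ))² → 0, so a(u_n,u_n)/||u_n||_{H^1}² → 1. Hence the optimal constant is α = 1.
Therefore α = 1.


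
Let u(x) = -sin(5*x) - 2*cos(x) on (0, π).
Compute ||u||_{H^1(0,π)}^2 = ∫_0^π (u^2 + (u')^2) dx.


||u||_{H^1(0,π)}^2 = 17*π

u'(x) = 2*sin(x) - 5*cos(5*x).
Expand u² and (u')² and integrate term by term on (0, π), using: for integers n ≥ 1, ∫_0^π sin²(nx) dx = ∫_0^π cos²(nx) dx = π/2; for n ≠ n', ∫_0^π sin(nx)sin(n'x) dx = ∫_0^π cos(nx)cos(n'x) dx = 0; and by product-to-sum, ∫_0^π sin(nx)cos(n'x) dx = ½∫_0^π [sin((n+n')x) + sin((n−n')x)] dx, which is 0 when n+n' is even and 2n/(n²−n'²) when n+n' is odd (it need not vanish on (0, π)).
  u² squared terms: (-1)²·∫sin(5x)² dx = 1·π/2 = π/2;  (-2)²·∫cos(x)² dx = 4·π/2 = 2*π.
  u² cross terms: 2·(-1)·(-2)·∫sin(5x)·cos(x) dx = 4·(0) = 0.
  So ∫_0^π u² dx = π/2 + 2*π + 0 = 5*π/2.
  (u')² squared terms: (-5)²·∫cos(5x)² dx = 25·π/2 = 25*π/2;  (2)²·∫sin(x)² dx = 4·π/2 = 2*π.
  (u')² cross terms: 2·(-5)·(2)·∫cos(5x)·sin(x) dx = -20·(0) = 0.
  So ∫_0^π (u')² dx = 25*π/2 + 2*π + 0 = 29*π/2.
||u||_{H^1}^2 = (5*π/2) + (29*π/2) = 17*π.


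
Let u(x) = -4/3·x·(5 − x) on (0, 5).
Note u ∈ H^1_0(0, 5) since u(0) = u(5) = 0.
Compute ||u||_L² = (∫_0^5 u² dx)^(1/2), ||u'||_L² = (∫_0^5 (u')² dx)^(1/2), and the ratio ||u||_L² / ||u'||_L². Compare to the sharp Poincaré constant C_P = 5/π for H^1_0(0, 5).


||u||_L² / ||u'||_L² = sqrt(10)/2 < C_P = 5/π.

u(x) = -4/3·x·(5 − x), so u'(x) = 8*x/3 - 20/3.
u(x) = -4/3·x·(5 − x) vanishes at x = 0 and x = 5, so u ∈ H^1_0(0, 5). Differentiate via the product rule and integrate the resulting polynomials term by term.
  ∫_0^5 u² dx = ∫_0^5 (16*x^4/9 - 160*x^3/9 + 400*x^2/9) dx. Term by term:
    ∫_0^5 16*x^4/9 dx = 10000/9;  ∫_0^5 -160*x^3/9 dx = -25000/9;  ∫_0^5 400*x^2/9 dx = 50000/27.
  Sum: 10000/9 − 25000/9 + 50000/27 = 5000/27.
  ∫_0^5 (u')² dx = ∫_0^5 (64*x^2/9 - 320*x/9 + 400/9) dx. Term by term:
    ∫_0^5 64*x^2/9 dx = 8000/27;  ∫_0^5 -320*x/9 dx = -4000/9;  ∫_0^5 400/9 dx = 2000/9.
  Sum: 8000/27 − 4000/9 + 2000/9 = 2000/27.
∫_0^5 u² dx = 5000/27, so ||u||_L² = 50*sqrt(6)/9.
∫_0^5 (u')² dx = 2000/27, so ||u'||_L² = 20*sqrt(15)/9.
Ratio ||u||_L² / ||u'||_L² = sqrt(10)/2.
Sharp Poincaré constant on H^1_0(0, 5) is C_P = L/π = 5/π, achieved by sin(π/5·x).
A polynomial bump cannot attain the sharp Poincaré constant (only the first sine eigenfunction does), so the ratio is strictly less than C_P, consistent with ||u||_L² ≤ C_P ||u'||_L².


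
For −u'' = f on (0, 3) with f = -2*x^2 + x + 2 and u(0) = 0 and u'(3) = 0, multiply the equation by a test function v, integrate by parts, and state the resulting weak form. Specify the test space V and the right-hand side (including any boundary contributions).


V = {v ∈ H^1(0, 3) : v(0) = 0} (test functions vanish at x = 0 where u is specified); weak form: ∫_0^3 u'v' dx = ∫_0^3 (-2*x^2 + x + 2) v dx for all v ∈ V.

Multiply both sides by a test function v and integrate from 0 to 3:
  ∫_0^3 −u''(x) v(x) dx = ∫_0^3 f(x) v(x) dx.
Integrate the LHS by parts once:
  ∫_0^3 −u'' v dx = −[u'(x) v(x)]_0^3 + ∫_0^3 u'(x) v'(x) dx.
Thus ∫_0^3 u'(x) v'(x) dx = ∫_0^3 f(x) v(x) dx + [u'(x) v(x)]_0^3.
Choose V so that boundary terms are either known or forced to vanish.
Mixed BC: u(0) = 0 (Dirichlet) and u'(3) = 0 (Neumann). Define V = {v ∈ H^1(0, 3) : v(0) = 0}. Then [u' v]_0^3 = u'(3)·v(3) − u'(0)·0 = 0.
Weak formulation: find u (satisfying any essential BC) such that ∫_0^3 u'(x) v'(x) dx = ∫_0^3 f v dx for all v ∈ V (Dirichlet at 0 absorbed into V; the Neumann datum at x = 3 is zero, so no boundary term remains).
Substituting f(x) = -2*x^2 + x + 2, the right-hand side is ∫_0^3 (-2*x^2 + x + 2) v dx.


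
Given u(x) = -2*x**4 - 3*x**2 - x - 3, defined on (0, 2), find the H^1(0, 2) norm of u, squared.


||u||_{H^1}^2 = 850312/315

The H^1 norm (squared) on an interval (0, L) is
  ||u||_{H^1}^2 = ∫_0^L u(x)^2 dx + ∫_0^L u'(x)^2 dx.
Compute u'(x) = -8*x**3 - 6*x - 1.
Then u(x)^2 = 4*x**8 + 12*x**6 + 4*x**5 + 21*x**4 + 6*x**3 + 19*x**2 + 6*x + 9 and u'(x)^2 = 64*x**6 + 96*x**4 + 16*x**3 + 36*x**2 + 12*x + 1.
Integrate each monomial from 0 to 2 using ∫_0^2 c·x^n dx = c·2^(n+1)/(n+1):
  ∫_0^2 u(x)^2 dx = ∫_0^2 (4*x^8 + 12*x^6 + 4*x^5 + 21*x^4 + 6*x^3 + 19*x^2 + 6*x + 9) dx. Term by term:
    ∫_0^2 4*x^8 dx = 2048/9;  ∫_0^2 12*x^6 dx = 1536/7;  ∫_0^2 4*x^5 dx = 128/3;
    ∫_0^2 21*x^4 dx = 672/5;  ∫_0^2 6*x^3 dx = 24;  ∫_0^2 19*x^2 dx = 152/3;
    ∫_0^2 6*x dx = 12;  ∫_0^2 9 dx = 18.
  Sum: 2048/9 + 1536/7 + 128/3 + 672/5 + 24 + 152/3 + 12 + 18 = 229546/315.
  ∫_0^2 u'(x)^2 dx = ∫_0^2 (64*x^6 + 96*x^4 + 16*x^3 + 36*x^2 + 12*x + 1) dx. Term by term:
    ∫_0^2 64*x^6 dx = 8192/7;  ∫_0^2 96*x^4 dx = 3072/5;  ∫_0^2 16*x^3 dx = 64;
    ∫_0^2 36*x^2 dx = 96;  ∫_0^2 12*x dx = 24;  ∫_0^2 1 dx = 2.
  Sum: 8192/7 + 3072/5 + 64 + 96 + 24 + 2 = 68974/35.
Adding: ||u||_{H^1}^2 = 229546/315 + 68974/35 = 850312/315.


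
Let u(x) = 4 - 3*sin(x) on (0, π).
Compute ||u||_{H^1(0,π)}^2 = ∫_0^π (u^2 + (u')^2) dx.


||u||_{H^1(0,π)}^2 = -48 + 25*π

u'(x) = -3*cos(x).
Expand u² and (u')² and integrate term by term on (0, π), using: for integers n ≥ 1, ∫_0^π sin²(nx) dx = ∫_0^π cos²(nx) dx = π/2; for n ≠ n', ∫_0^π sin(nx)sin(n'x) dx = ∫_0^π cos(nx)cos(n'x) dx = 0; and by product-to-sum, ∫_0^π sin(nx)cos(n'x) dx = ½∫_0^π [sin((n+n')x) + sin((n−n')x)] dx, which is 0 when n+n' is even and 2n/(n²−n'²) when n+n' is odd (it need not vanish on (0, π)). For the constant mode: ∫_0^π 1 dx = π, ∫_0^π cos(nx) dx = 0, ∫_0^π sin(nx) dx = (1−(−1)^n)/n.
  u² squared terms: (4)²·∫1 dx = 16·π = 16*π;  (-3)²·∫sin(x)² dx = 9·π/2 = 9*π/2.
  u² cross terms: 2·(4)·(-3)·∫1·sin(x) dx = -24·(2) = -48.
  So ∫_0^π u² dx = 16*π + 9*π/2 − 48 = -48 + 41*π/2.
  (u')² squared terms: (-3)²·∫cos(x)² dx = 9·π/2 = 9*π/2.
  So ∫_0^π (u')² dx = 9*π/2.
||u||_{H^1}^2 = (-48 + 41*π/2) + (9*π/2) = -48 + 25*π.


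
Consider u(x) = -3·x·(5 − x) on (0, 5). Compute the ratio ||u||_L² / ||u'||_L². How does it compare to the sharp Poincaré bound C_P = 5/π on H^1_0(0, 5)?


||u||_L² / ||u'||_L² = sqrt(10)/2 < C_P = 5/π.

u(x) = -3·x·(5 − x), so u'(x) = 6*x - 15.
u(x) = -3·x·(5 − x) vanishes at x = 0 and x = 5, so u ∈ H^1_0(0, 5). Differentiate via the product rule and integrate the resulting polynomials term by term.
  ∫_0^5 u² dx = ∫_0^5 (9*x^4 - 90*x^3 + 225*x^2) dx. Term by term:
    ∫_0^5 9*x^4 dx = 5625;  ∫_0^5 -90*x^3 dx = -28125/2;  ∫_0^5 225*x^2 dx = 9375.
  Sum: 5625 − 28125/2 + 9375 = 1875/2.
  ∫_0^5 (u')² dx = ∫_0^5 (36*x^2 - 180*x + 225) dx. Term by term:
    ∫_0^5 36*x^2 dx = 1500;  ∫_0^5 -180*x dx = -2250;  ∫_0^5 225 dx = 1125.
  Sum: 1500 − 2250 + 1125 = 375.
∫_0^5 u² dx = 1875/2, so ||u||_L² = 25*sqrt(6)/2.
∫_0^5 (u')² dx = 375, so ||u'||_L² = 5*sqrt(15).
Ratio ||u||_L² / ||u'||_L² = sqrt(10)/2.
Sharp Poincaré constant on H^1_0(0, 5) is C_P = L/π = 5/π, achieved by sin(π/5·x).
A polynomial bump cannot attain the sharp Poincaré constant (only the first sine eigenfunction does), so the ratio is strictly less than C_P, consistent with ||u||_L² ≤ C_P ||u'||_L².


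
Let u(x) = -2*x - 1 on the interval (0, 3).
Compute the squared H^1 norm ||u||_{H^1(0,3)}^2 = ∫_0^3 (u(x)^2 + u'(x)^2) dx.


||u||_{H^1}^2 = 69

The H^1 norm (squared) on an interval (0, L) is
  ||u||_{H^1}^2 = ∫_0^L u(x)^2 dx + ∫_0^L u'(x)^2 dx.
Compute u'(x) = -2.
Then u(x)^2 = 4*x**2 + 4*x + 1 and u'(x)^2 = 4.
Integrate each monomial from 0 to 3 using ∫_0^3 c·x^n dx = c·3^(n+1)/(n+1):
  ∫_0^3 u(x)^2 dx = ∫_0^3 (4*x^2 + 4*x + 1) dx. Term by term:
    ∫_0^3 4*x^2 dx = 36;  ∫_0^3 4*x dx = 18;  ∫_0^3 1 dx = 3.
  Sum: 36 + 18 + 3 = 57.
  ∫_0^3 u'(x)^2 dx = ∫_0^3 (4) dx. Term by term:
    ∫_0^3 4 dx = 12.
Adding: ||u||_{H^1}^2 = 57 + 12 = 69.


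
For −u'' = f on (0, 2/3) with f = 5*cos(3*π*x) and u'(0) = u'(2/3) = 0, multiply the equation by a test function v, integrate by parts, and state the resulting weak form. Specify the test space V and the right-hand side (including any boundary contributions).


V = H^1(0, 2/3) (no boundary constraint on v; u is determined up to an additive constant); weak form: ∫_0^2/3 u'v' dx = ∫_0^2/3 (5*cos(3*π*x)) v dx for all v ∈ V.

Multiply both sides by a test function v and integrate from 0 to 2/3:
  ∫_0^2/3 −u''(x) v(x) dx = ∫_0^2/3 f(x) v(x) dx.
Integrate the LHS by parts once:
  ∫_0^2/3 −u'' v dx = −[u'(x) v(x)]_0^2/3 + ∫_0^2/3 u'(x) v'(x) dx.
Thus ∫_0^2/3 u'(x) v'(x) dx = ∫_0^2/3 f(x) v(x) dx + [u'(x) v(x)]_0^2/3.
Choose V so that boundary terms are either known or forced to vanish.
u has homogeneous Neumann: u'(0) = u'(2/3) = 0. So [u' v]_0^2/3 = 0·v(2/3) − 0·v(0) = 0 for any v; take V = H^1(0, 2/3).
Weak formulation: find u (satisfying any essential BC) such that ∫_0^2/3 u'(x) v'(x) dx = ∫_0^2/3 f v dx for all v ∈ V (homogeneous Neumann, so boundary terms vanish).
Substituting f(x) = 5*cos(3*π*x), the right-hand side is ∫_0^2/3 (5*cos(3*π*x)) v dx.
Compatibility check (pure Neumann): taking v ≡ 1 ∈ V gives 0 = ∫_0^2/3 f dx + (0) − (0), i.e. ∫_0^2/3 f dx must equal u'(0) − u'(2/3) = 0. Indeed ∫_0^2/3 (5*cos(3*π*x)) dx = 0, so the data are compatible. The solution is then unique only up to an additive constant (fix it e.g. by requiring ∫_0^2/3 u dx = 0).


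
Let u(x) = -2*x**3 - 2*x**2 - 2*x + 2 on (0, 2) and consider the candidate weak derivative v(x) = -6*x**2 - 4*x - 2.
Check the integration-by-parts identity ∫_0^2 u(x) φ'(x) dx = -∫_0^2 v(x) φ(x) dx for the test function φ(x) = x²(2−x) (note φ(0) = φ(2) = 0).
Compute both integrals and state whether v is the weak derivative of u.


LHS = 328/15, RHS = 328/15. Yes, v = u' weakly.

u(x) = -2*x**3 - 2*x**2 - 2*x + 2, classical derivative u'(x) = -6*x**2 - 4*x - 2.
φ(x) = x²(2−x), so φ'(x) = x*(4 - 3*x).
Note φ(0) = φ(2) = 0, so the boundary term u·φ vanishes.
LHS = ∫_0^2 u(x) φ'(x) dx = ∫_0^2 (6*x^5 - 2*x^4 - 2*x^3 - 14*x^2 + 8*x) dx. Term by term:
  ∫_0^2 6*x^5 dx = 64;  ∫_0^2 -2*x^4 dx = -64/5;  ∫_0^2 -2*x^3 dx = -8;
  ∫_0^2 -14*x^2 dx = -112/3;  ∫_0^2 8*x dx = 16.
Sum: 64 − 64/5 − 8 − 112/3 + 16 = 328/15.
So LHS = 328/15.
∫_0^2 v(x) φ(x) dx = ∫_0^2 (6*x^5 - 8*x^4 - 6*x^3 - 4*x^2) dx. Term by term:
  ∫_0^2 6*x^5 dx = 64;  ∫_0^2 -8*x^4 dx = -256/5;  ∫_0^2 -6*x^3 dx = -24;
  ∫_0^2 -4*x^2 dx = -32/3.
Sum: 64 − 256/5 − 24 − 32/3 = -328/15.
So RHS = -∫_0^2 v(x) φ(x) dx = 328/15.
LHS = RHS, so the identity holds for this test φ.
Moreover u is smooth here and v(x) = u'(x) = -6*x**2 - 4*x - 2 pointwise, so the identity holds for every test function. Hence v is the weak derivative of u.


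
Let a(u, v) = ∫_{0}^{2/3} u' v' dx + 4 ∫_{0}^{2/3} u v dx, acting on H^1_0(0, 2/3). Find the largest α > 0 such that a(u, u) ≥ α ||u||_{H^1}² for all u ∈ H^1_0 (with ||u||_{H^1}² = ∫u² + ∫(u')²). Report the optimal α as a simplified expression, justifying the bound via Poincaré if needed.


α = 1

Coercivity of a(·,·) on H^1_0(0, 2/3) means a(u, u) ≥ α ||u||_{H^1}² for every u ∈ H^1_0.
The interval has length L = 2/3, and Poincaré/coercivity depend only on L. Here a(u, u) = ∫(u')² + (4)·∫u².
Here c = 4 ≥ 1, so a(u,u) = ∫(u')² + c∫u² ≥ ∫(u')² + ∫u² = ||u||_{H^1}², i.e. α = 1 works. No larger α is possible: a(u,u) ≥ α||u||_{H^1}² means (1−α)∫(u')² ≥ (α−c)∫u², and for the modes u_n = sin(nπ(x−x₀)/L) (x₀ the left endpoint) one has ∫u_n²/∫(u_n')² = (L/(nπ))² → 0, so a(u_n,u_n)/||u_n||_{H^1}² → 1. Hence the optimal constant is α = 1.
Therefore α = 1.


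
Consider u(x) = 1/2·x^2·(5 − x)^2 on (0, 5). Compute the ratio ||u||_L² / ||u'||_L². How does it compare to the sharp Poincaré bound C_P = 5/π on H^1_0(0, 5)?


||u||_L² / ||u'||_L² = 5*sqrt(3)/6 < C_P = 5/π.

u(x) = 1/2·x^2·(5 − x)^2, so u'(x) = x*(x - 5)*(2*x - 5).
u(x) = 1/2·x^2·(5 − x)^2 vanishes at x = 0 and x = 5, so u ∈ H^1_0(0, 5). Differentiate via the product rule and integrate the resulting polynomials term by term.
  ∫_0^5 u² dx = ∫_0^5 (x^8/4 - 5*x^7 + 75*x^6/2 - 125*x^5 + 625*x^4/4) dx. Term by term:
    ∫_0^5 x^8/4 dx = 1953125/36;  ∫_0^5 -5*x^7 dx = -1953125/8;  ∫_0^5 75*x^6/2 dx = 5859375/14;
    ∫_0^5 -125*x^5 dx = -1953125/6;  ∫_0^5 625*x^4/4 dx = 390625/4.
  Sum: 1953125/36 − 1953125/8 + 5859375/14 − 1953125/6 + 390625/4 = 390625/504.
  ∫_0^5 (u')² dx = ∫_0^5 (4*x^6 - 60*x^5 + 325*x^4 - 750*x^3 + 625*x^2) dx. Term by term:
    ∫_0^5 4*x^6 dx = 312500/7;  ∫_0^5 -60*x^5 dx = -156250;  ∫_0^5 325*x^4 dx = 203125;
    ∫_0^5 -750*x^3 dx = -234375/2;  ∫_0^5 625*x^2 dx = 78125/3.
  Sum: 312500/7 − 156250 + 203125 − 234375/2 + 78125/3 = 15625/42.
∫_0^5 u² dx = 390625/504, so ||u||_L² = 625*sqrt(14)/84.
∫_0^5 (u')² dx = 15625/42, so ||u'||_L² = 125*sqrt(42)/42.
Ratio ||u||_L² / ||u'||_L² = 5*sqrt(3)/6.
Sharp Poincaré constant on H^1_0(0, 5) is C_P = L/π = 5/π, achieved by sin(π/5·x).
A polynomial bump cannot attain the sharp Poincaré constant (only the first sine eigenfunction does), so the ratio is strictly less than C_P, consistent with ||u||_L² ≤ C_P ||u'||_L².


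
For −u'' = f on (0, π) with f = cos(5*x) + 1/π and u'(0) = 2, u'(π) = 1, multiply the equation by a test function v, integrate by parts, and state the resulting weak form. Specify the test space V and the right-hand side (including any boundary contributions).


V = H^1(0, π) (v unrestricted at boundary; u is determined up to an additive constant); weak form: ∫_0^π u'v' dx = ∫_0^π (cos(5*x) + 1/π) v dx + v(π) − 2·v(0) for all v ∈ V.

Multiply both sides by a test function v and integrate from 0 to π:
  ∫_0^π −u''(x) v(x) dx = ∫_0^π f(x) v(x) dx.
Integrate the LHS by parts once:
  ∫_0^π −u'' v dx = −[u'(x) v(x)]_0^π + ∫_0^π u'(x) v'(x) dx.
Thus ∫_0^π u'(x) v'(x) dx = ∫_0^π f(x) v(x) dx + [u'(x) v(x)]_0^π.
Choose V so that boundary terms are either known or forced to vanish.
u has inhomogeneous Neumann u'(0) = 2, u'(π) = 1. [u' v]_0^π = (1)·v(π) − (2)·v(0) = v(π) − 2·v(0). Take V = H^1(0, π); boundary term becomes part of RHS.
Weak formulation: find u (satisfying any essential BC) such that ∫_0^π u'(x) v'(x) dx = ∫_0^π f v dx + v(π) − 2·v(0) for all v ∈ V (Neumann data are natural BCs: they enter the RHS as boundary terms).
Substituting f(x) = cos(5*x) + 1/π, the right-hand side is ∫_0^π (cos(5*x) + 1/π) v dx + v(π) − 2·v(0).
Compatibility check (pure Neumann): taking v ≡ 1 ∈ V gives 0 = ∫_0^π f dx + (1) − (2), i.e. ∫_0^π f dx must equal u'(0) − u'(π) = 1. Indeed ∫_0^π (cos(5*x) + 1/π) dx = 1, so the data are compatible. The solution is then unique only up to an additive constant (fix it e.g. by requiring ∫_0^π u dx = 0).


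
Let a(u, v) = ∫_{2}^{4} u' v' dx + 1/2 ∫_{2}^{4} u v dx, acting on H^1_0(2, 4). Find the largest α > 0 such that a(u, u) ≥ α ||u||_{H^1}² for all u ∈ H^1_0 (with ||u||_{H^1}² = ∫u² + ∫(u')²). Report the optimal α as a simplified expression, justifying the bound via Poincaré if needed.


α = (2 + π^2)/(4 + π^2)

Coercivity of a(·,·) on H^1_0(2, 4) means a(u, u) ≥ α ||u||_{H^1}² for every u ∈ H^1_0.
The interval has length L = 2, and Poincaré/coercivity depend only on L. Here a(u, u) = ∫(u')² + (1/2)·∫u².
Here 0 < c = 1/2 < 1. The condition a(u,u) ≥ α||u||_{H^1}² reads (1−α)∫(u')² ≥ (α−c)∫u². Any admissible α is ≤ 1 (rapidly oscillating u have ∫u²/∫(u')² → 0), and α = 1 would force 0 ≥ (1−c)∫u², impossible since c < 1; so 1−α > 0. By the sharp Poincaré inequality on H^1_0 of an interval of length L, ∫(u')² ≥ (π/L)²∫u² with equality for the first sine mode sin(π(x−x₀)/L) (x₀ the left endpoint), so the inequality holds for all u iff (1−α)(π/L)² ≥ α − c, i.e. α ≤ ((π/L)² + c)/((π/L)² + 1) = (1 + c(L/π)²)/(1 + (L/π)²). With (π/L)² = π^2/4 and c = 1/2, the largest admissible constant is α = ((π/L)² + c)/((π/L)² + 1).
Simplifying, α = (2 + π^2)/(4 + π^2).


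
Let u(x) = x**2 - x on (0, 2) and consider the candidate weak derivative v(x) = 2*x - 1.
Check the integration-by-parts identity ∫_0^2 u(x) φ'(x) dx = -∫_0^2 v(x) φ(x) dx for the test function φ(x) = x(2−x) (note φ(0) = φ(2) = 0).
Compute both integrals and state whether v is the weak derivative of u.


LHS = -4/3, RHS = -4/3. Yes, v = u' weakly.

u(x) = x**2 - x, classical derivative u'(x) = 2*x - 1.
φ(x) = x(2−x), so φ'(x) = 2 - 2*x.
Note φ(0) = φ(2) = 0, so the boundary term u·φ vanishes.
LHS = ∫_0^2 u(x) φ'(x) dx = ∫_0^2 (-2*x^3 + 4*x^2 - 2*x) dx. Term by term:
  ∫_0^2 -2*x^3 dx = -8;  ∫_0^2 4*x^2 dx = 32/3;  ∫_0^2 -2*x dx = -4.
Sum: -8 + 32/3 − 4 = -4/3.
So LHS = -4/3.
∫_0^2 v(x) φ(x) dx = ∫_0^2 (-2*x^3 + 5*x^2 - 2*x) dx. Term by term:
  ∫_0^2 -2*x^3 dx = -8;  ∫_0^2 5*x^2 dx = 40/3;  ∫_0^2 -2*x dx = -4.
Sum: -8 + 40/3 − 4 = 4/3.
So RHS = -∫_0^2 v(x) φ(x) dx = -4/3.
LHS = RHS, so the identity holds for this test φ.
Moreover u is smooth here and v(x) = u'(x) = 2*x - 1 pointwise, so the identity holds for every test function. Hence v is the weak derivative of u.


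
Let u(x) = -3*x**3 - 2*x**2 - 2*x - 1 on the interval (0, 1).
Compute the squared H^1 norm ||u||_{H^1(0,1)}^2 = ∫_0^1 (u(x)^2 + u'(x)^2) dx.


||u||_{H^1}^2 = 5543/70

The H^1 norm (squared) on an interval (0, L) is
  ||u||_{H^1}^2 = ∫_0^L u(x)^2 dx + ∫_0^L u'(x)^2 dx.
Compute u'(x) = -9*x**2 - 4*x - 2.
Then u(x)^2 = 9*x**6 + 12*x**5 + 16*x**4 + 14*x**3 + 8*x**2 + 4*x + 1 and u'(x)^2 = 81*x**4 + 72*x**3 + 52*x**2 + 16*x + 4.
Integrate each monomial from 0 to 1 using ∫_0^1 c·x^n dx = c·1^(n+1)/(n+1):
  ∫_0^1 u(x)^2 dx = ∫_0^1 (9*x^6 + 12*x^5 + 16*x^4 + 14*x^3 + 8*x^2 + 4*x + 1) dx. Term by term:
    ∫_0^1 9*x^6 dx = 9/7;  ∫_0^1 12*x^5 dx = 2;  ∫_0^1 16*x^4 dx = 16/5;
    ∫_0^1 14*x^3 dx = 7/2;  ∫_0^1 8*x^2 dx = 8/3;  ∫_0^1 4*x dx = 2;
    ∫_0^1 1 dx = 1.
  Sum: 9/7 + 2 + 16/5 + 7/2 + 8/3 + 2 + 1 = 3287/210.
  ∫_0^1 u'(x)^2 dx = ∫_0^1 (81*x^4 + 72*x^3 + 52*x^2 + 16*x + 4) dx. Term by term:
    ∫_0^1 81*x^4 dx = 81/5;  ∫_0^1 72*x^3 dx = 18;  ∫_0^1 52*x^2 dx = 52/3;
    ∫_0^1 16*x dx = 8;  ∫_0^1 4 dx = 4.
  Sum: 81/5 + 18 + 52/3 + 8 + 4 = 953/15.
Adding: ||u||_{H^1}^2 = 3287/210 + 953/15 = 5543/70.


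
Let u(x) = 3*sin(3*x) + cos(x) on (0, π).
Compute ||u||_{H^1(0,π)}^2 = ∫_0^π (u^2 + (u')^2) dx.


||u||_{H^1(0,π)}^2 = 46*π

u'(x) = -sin(x) + 9*cos(3*x).
Expand u² and (u')² and integrate term by term on (0, π), using: for integers n ≥ 1, ∫_0^π sin²(nx) dx = ∫_0^π cos²(nx) dx = π/2; for n ≠ n', ∫_0^π sin(nx)sin(n'x) dx = ∫_0^π cos(nx)cos(n'x) dx = 0; and by product-to-sum, ∫_0^π sin(nx)cos(n'x) dx = ½∫_0^π [sin((n+n')x) + sin((n−n')x)] dx, which is 0 when n+n' is even and 2n/(n²−n'²) when n+n' is odd (it need not vanish on (0, π)).
  u² squared terms: (3)²·∫sin(3x)² dx = 9·π/2 = 9*π/2;  (1)²·∫cos(x)² dx = 1·π/2 = π/2.
  u² cross terms: 2·(3)·(1)·∫sin(3x)·cos(x) dx = 6·(0) = 0.
  So ∫_0^π u² dx = 9*π/2 + π/2 + 0 = 5*π.
  (u')² squared terms: (-1)²·∫sin(x)² dx = 1·π/2 = π/2;  (9)²·∫cos(3x)² dx = 81·π/2 = 81*π/2.
  (u')² cross terms: 2·(-1)·(9)·∫sin(x)·cos(3x) dx = -18·(0) = 0.
  So ∫_0^π (u')² dx = π/2 + 81*π/2 + 0 = 41*π.
||u||_{H^1}^2 = (5*π) + (41*π) = 46*π.


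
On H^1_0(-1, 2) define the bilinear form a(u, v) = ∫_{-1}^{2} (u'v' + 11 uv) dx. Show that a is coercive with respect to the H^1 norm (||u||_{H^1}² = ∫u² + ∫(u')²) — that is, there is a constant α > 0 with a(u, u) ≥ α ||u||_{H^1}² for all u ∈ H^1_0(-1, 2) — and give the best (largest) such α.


α = 1

Coercivity of a(·,·) on H^1_0(-1, 2) means a(u, u) ≥ α ||u||_{H^1}² for every u ∈ H^1_0.
The interval has length L = 3, and Poincaré/coercivity depend only on L. Here a(u, u) = ∫(u')² + (11)·∫u².
Here c = 11 ≥ 1, so a(u,u) = ∫(u')² + c∫u² ≥ ∫(u')² + ∫u² = ||u||_{H^1}², i.e. α = 1 works. No larger α is possible: a(u,u) ≥ α||u||_{H^1}² means (1−α)∫(u')² ≥ (α−c)∫u², and for the modes u_n = sin(nπ(x−x₀)/L) (x₀ the left endpoint) one has ∫u_n²/∫(u_n')² = (L/(nπ))² → 0, so a(u_n,u_n)/||u_n||_{H^1}² → 1. Hence the optimal constant is α = 1.
Therefore α = 1.


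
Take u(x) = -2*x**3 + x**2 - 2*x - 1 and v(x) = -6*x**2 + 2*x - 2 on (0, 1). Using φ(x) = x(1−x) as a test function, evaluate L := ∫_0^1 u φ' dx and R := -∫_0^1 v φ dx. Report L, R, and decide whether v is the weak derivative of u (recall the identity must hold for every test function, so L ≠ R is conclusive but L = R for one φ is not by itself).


LHS = 7/15, RHS = 7/15. Yes, v = u' weakly.

u(x) = -2*x**3 + x**2 - 2*x - 1, classical derivative u'(x) = -6*x**2 + 2*x - 2.
φ(x) = x(1−x), so φ'(x) = 1 - 2*x.
Note φ(0) = φ(1) = 0, so the boundary term u·φ vanishes.
LHS = ∫_0^1 u(x) φ'(x) dx = ∫_0^1 (4*x^4 - 4*x^3 + 5*x^2 - 1) dx. Term by term:
  ∫_0^1 4*x^4 dx = 4/5;  ∫_0^1 -4*x^3 dx = -1;  ∫_0^1 5*x^2 dx = 5/3;
  ∫_0^1 -1 dx = -1.
Sum: 4/5 − 1 + 5/3 − 1 = 7/15.
So LHS = 7/15.
∫_0^1 v(x) φ(x) dx = ∫_0^1 (6*x^4 - 8*x^3 + 4*x^2 - 2*x) dx. Term by term:
  ∫_0^1 6*x^4 dx = 6/5;  ∫_0^1 -8*x^3 dx = -2;  ∫_0^1 4*x^2 dx = 4/3;
  ∫_0^1 -2*x dx = -1.
Sum: 6/5 − 2 + 4/3 − 1 = -7/15.
So RHS = -∫_0^1 v(x) φ(x) dx = 7/15.
LHS = RHS, so the identity holds for this test φ.
Moreover u is smooth here and v(x) = u'(x) = -6*x**2 + 2*x - 2 pointwise, so the identity holds for every test function. Hence v is the weak derivative of u.


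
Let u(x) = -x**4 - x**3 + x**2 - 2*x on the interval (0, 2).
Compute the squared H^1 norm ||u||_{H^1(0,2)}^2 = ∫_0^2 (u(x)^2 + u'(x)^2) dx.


||u||_{H^1}^2 = 222088/315

The H^1 norm (squared) on an interval (0, L) is
  ||u||_{H^1}^2 = ∫_0^L u(x)^2 dx + ∫_0^L u'(x)^2 dx.
Compute u'(x) = -4*x**3 - 3*x**2 + 2*x - 2.
Then u(x)^2 = x**8 + 2*x**7 - x**6 + 2*x**5 + 5*x**4 - 4*x**3 + 4*x**2 and u'(x)^2 = 16*x**6 + 24*x**5 - 7*x**4 + 4*x**3 + 16*x**2 - 8*x + 4.
Integrate each monomial from 0 to 2 using ∫_0^2 c·x^n dx = c·2^(n+1)/(n+1):
  ∫_0^2 u(x)^2 dx = ∫_0^2 (x^8 + 2*x^7 - x^6 + 2*x^5 + 5*x^4 - 4*x^3 + 4*x^2) dx. Term by term:
    ∫_0^2 x^8 dx = 512/9;  ∫_0^2 2*x^7 dx = 64;  ∫_0^2 -x^6 dx = -128/7;
    ∫_0^2 2*x^5 dx = 64/3;  ∫_0^2 5*x^4 dx = 32;  ∫_0^2 -4*x^3 dx = -16;
    ∫_0^2 4*x^2 dx = 32/3.
  Sum: 512/9 + 64 − 128/7 + 64/3 + 32 − 16 + 32/3 = 9488/63.
  ∫_0^2 u'(x)^2 dx = ∫_0^2 (16*x^6 + 24*x^5 - 7*x^4 + 4*x^3 + 16*x^2 - 8*x + 4) dx. Term by term:
    ∫_0^2 16*x^6 dx = 2048/7;  ∫_0^2 24*x^5 dx = 256;  ∫_0^2 -7*x^4 dx = -224/5;
    ∫_0^2 4*x^3 dx = 16;  ∫_0^2 16*x^2 dx = 128/3;  ∫_0^2 -8*x dx = -16;
    ∫_0^2 4 dx = 8.
  Sum: 2048/7 + 256 − 224/5 + 16 + 128/3 − 16 + 8 = 58216/105.
Adding: ||u||_{H^1}^2 = 9488/63 + 58216/105 = 222088/315.


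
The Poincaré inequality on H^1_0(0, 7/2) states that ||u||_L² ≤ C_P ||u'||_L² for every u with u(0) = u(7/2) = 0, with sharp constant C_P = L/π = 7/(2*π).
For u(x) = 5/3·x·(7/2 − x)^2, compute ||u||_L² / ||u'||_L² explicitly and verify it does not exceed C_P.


||u||_L² / ||u'||_L² = sqrt(14)/4 < C_P = 7/(2*π).

u(x) = 5/3·x·(7/2 − x)^2, so u'(x) = 5*x^2 - 70*x/3 + 245/12.
u(x) = 5/3·x·(7/2 − x)^2 vanishes at x = 0 and x = 7/2, so u ∈ H^1_0(0, 7/2). Differentiate via the product rule and integrate the resulting polynomials term by term.
  ∫_0^7/2 u² dx = ∫_0^7/2 (25*x^6/9 - 350*x^5/9 + 1225*x^4/6 - 8575*x^3/18 + 60025*x^2/144) dx. Term by term:
    ∫_0^7/2 25*x^6/9 dx = 2941225/1152;  ∫_0^7/2 -350*x^5/9 dx = -20588575/1728;  ∫_0^7/2 1225*x^4/6 dx = 4117715/192;
    ∫_0^7/2 -8575*x^3/18 dx = -20588575/1152;  ∫_0^7/2 60025*x^2/144 dx = 20588575/3456.
  Sum: 2941225/1152 − 20588575/1728 + 4117715/192 − 20588575/1152 + 20588575/3456 = 588245/3456.
  ∫_0^7/2 (u')² dx = ∫_0^7/2 (25*x^4 - 700*x^3/3 + 13475*x^2/18 - 8575*x/9 + 60025/144) dx. Term by term:
    ∫_0^7/2 25*x^4 dx = 84035/32;  ∫_0^7/2 -700*x^3/3 dx = -420175/48;  ∫_0^7/2 13475*x^2/18 dx = 4621925/432;
    ∫_0^7/2 -8575*x/9 dx = -420175/72;  ∫_0^7/2 60025/144 dx = 420175/288.
  Sum: 84035/32 − 420175/48 + 4621925/432 − 420175/72 + 420175/288 = 84035/432.
∫_0^7/2 u² dx = 588245/3456, so ||u||_L² = 343*sqrt(30)/144.
∫_0^7/2 (u')² dx = 84035/432, so ||u'||_L² = 49*sqrt(105)/36.
Ratio ||u||_L² / ||u'||_L² = sqrt(14)/4.
Sharp Poincaré constant on H^1_0(0, 7/2) is C_P = L/π = 7/(2*π), achieved by sin(2*π/7·x).
A polynomial bump cannot attain the sharp Poincaré constant (only the first sine eigenfunction does), so the ratio is strictly less than C_P, consistent with ||u||_L² ≤ C_P ||u'||_L².


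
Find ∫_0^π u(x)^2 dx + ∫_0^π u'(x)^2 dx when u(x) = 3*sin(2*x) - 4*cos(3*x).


||u||_{H^1(0,π)}^2 = 192 + 205*π/2

u'(x) = 12*sin(3*x) + 6*cos(2*x).
Expand u² and (u')² and integrate term by term on (0, π), using: for integers n ≥ 1, ∫_0^π sin²(nx) dx = ∫_0^π cos²(nx) dx = π/2; for n ≠ n', ∫_0^π sin(nx)sin(n'x) dx = ∫_0^π cos(nx)cos(n'x) dx = 0; and by product-to-sum, ∫_0^π sin(nx)cos(n'x) dx = ½∫_0^π [sin((n+n')x) + sin((n−n')x)] dx, which is 0 when n+n' is even and 2n/(n²−n'²) when n+n' is odd (it need not vanish on (0, π)).
  u² squared terms: (-4)²·∫cos(3x)² dx = 16·π/2 = 8*π;  (3)²·∫sin(2x)² dx = 9·π/2 = 9*π/2.
  u² cross terms: 2·(-4)·(3)·∫cos(3x)·sin(2x) dx = -24·(-4/5) = 96/5.
  So ∫_0^π u² dx = 8*π + 9*π/2 + 96/5 = 96/5 + 25*π/2.
  (u')² squared terms: (6)²·∫cos(2x)² dx = 36·π/2 = 18*π;  (12)²·∫sin(3x)² dx = 144·π/2 = 72*π.
  (u')² cross terms: 2·(6)·(12)·∫cos(2x)·sin(3x) dx = 144·(6/5) = 864/5.
  So ∫_0^π (u')² dx = 18*π + 72*π + 864/5 = 864/5 + 90*π.
||u||_{H^1}^2 = (96/5 + 25*π/2) + (864/5 + 90*π) = 192 + 205*π/2.


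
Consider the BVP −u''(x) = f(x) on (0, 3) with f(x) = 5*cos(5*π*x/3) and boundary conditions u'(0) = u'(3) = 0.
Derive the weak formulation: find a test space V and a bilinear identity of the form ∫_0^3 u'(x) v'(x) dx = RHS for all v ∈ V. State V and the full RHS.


V = H^1(0, 3) (no boundary constraint on v; u is determined up to an additive constant); weak form: ∫_0^3 u'v' dx = ∫_0^3 (5*cos(5*π*x/3)) v dx for all v ∈ V.

Multiply both sides by a test function v and integrate from 0 to 3:
  ∫_0^3 −u''(x) v(x) dx = ∫_0^3 f(x) v(x) dx.
Integrate the LHS by parts once:
  ∫_0^3 −u'' v dx = −[u'(x) v(x)]_0^3 + ∫_0^3 u'(x) v'(x) dx.
Thus ∫_0^3 u'(x) v'(x) dx = ∫_0^3 f(x) v(x) dx + [u'(x) v(x)]_0^3.
Choose V so that boundary terms are either known or forced to vanish.
u has homogeneous Neumann: u'(0) = u'(3) = 0. So [u' v]_0^3 = 0·v(3) − 0·v(0) = 0 for any v; take V = H^1(0, 3).
Weak formulation: find u (satisfying any essential BC) such that ∫_0^3 u'(x) v'(x) dx = ∫_0^3 f v dx for all v ∈ V (homogeneous Neumann, so boundary terms vanish).
Substituting f(x) = 5*cos(5*π*x/3), the right-hand side is ∫_0^3 (5*cos(5*π*x/3)) v dx.
Compatibility check (pure Neumann): taking v ≡ 1 ∈ V gives 0 = ∫_0^3 f dx + (0) − (0), i.e. ∫_0^3 f dx must equal u'(0) − u'(3) = 0. Indeed ∫_0^3 (5*cos(5*π*x/3)) dx = 0, so the data are compatible. The solution is then unique only up to an additive constant (fix it e.g. by requiring ∫_0^3 u dx = 0).


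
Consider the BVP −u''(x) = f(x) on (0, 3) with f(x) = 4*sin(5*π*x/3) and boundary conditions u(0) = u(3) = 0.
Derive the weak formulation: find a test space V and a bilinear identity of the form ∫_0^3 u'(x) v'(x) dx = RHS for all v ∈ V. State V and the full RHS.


V = H^1_0(0, 3) (so v(0) = v(3) = 0); weak form: ∫_0^3 u'v' dx = ∫_0^3 (4*sin(5*π*x/3)) v dx for all v ∈ V.

Multiply both sides by a test function v and integrate from 0 to 3:
  ∫_0^3 −u''(x) v(x) dx = ∫_0^3 f(x) v(x) dx.
Integrate the LHS by parts once:
  ∫_0^3 −u'' v dx = −[u'(x) v(x)]_0^3 + ∫_0^3 u'(x) v'(x) dx.
Thus ∫_0^3 u'(x) v'(x) dx = ∫_0^3 f(x) v(x) dx + [u'(x) v(x)]_0^3.
Choose V so that boundary terms are either known or forced to vanish.
u is Dirichlet: u(0) = u(3) = 0. Let V = H^1_0(0, 3); then v(0) = v(3) = 0, and [u' v]_0^3 = 0.
Weak formulation: find u (satisfying any essential BC) such that ∫_0^3 u'(x) v'(x) dx = ∫_0^3 f v dx for all v ∈ V.
Substituting f(x) = 4*sin(5*π*x/3), the right-hand side is ∫_0^3 (4*sin(5*π*x/3)) v dx.


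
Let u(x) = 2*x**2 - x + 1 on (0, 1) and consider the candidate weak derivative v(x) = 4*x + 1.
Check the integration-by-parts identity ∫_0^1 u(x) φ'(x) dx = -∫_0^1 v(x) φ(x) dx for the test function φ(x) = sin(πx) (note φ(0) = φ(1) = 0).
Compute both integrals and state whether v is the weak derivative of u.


LHS = -2/π, RHS = -6/π. No, v is not the weak derivative of u.

u(x) = 2*x**2 - x + 1, classical derivative u'(x) = 4*x - 1.
φ(x) = sin(πx), so φ'(x) = π*cos(π*x).
Note φ(0) = φ(1) = 0, so the boundary term u·φ vanishes.
LHS = ∫_0^1 u(x) φ'(x) dx = ∫_0^1 (2*π*x^2*cos(π*x) - π*x*cos(π*x) + π*cos(π*x)) dx. Term by term:
  ∫_0^1 π*cos(π*x) dx = 0;  ∫_0^1 -π*x*cos(π*x) dx = 2/π;  ∫_0^1 2*π*x^2*cos(π*x) dx = -4/π.
Sum: 0 + 2/π − 4/π = -2/π.
So LHS = -2/π.
∫_0^1 v(x) φ(x) dx = ∫_0^1 (4*x*sin(π*x) + sin(π*x)) dx. Term by term:
  ∫_0^1 4*x*sin(π*x) dx = 4/π;  ∫_0^1 sin(π*x) dx = 2/π.
Sum: 4/π + 2/π = 6/π.
So RHS = -∫_0^1 v(x) φ(x) dx = -6/π.
LHS − RHS = 4/π ≠ 0, so the identity fails.
(For a valid weak derivative the identity must hold for EVERY test function, in particular this one. The failure shows v is NOT the weak derivative of u.)
Correct weak derivative would be u'(x) = 4*x - 1.


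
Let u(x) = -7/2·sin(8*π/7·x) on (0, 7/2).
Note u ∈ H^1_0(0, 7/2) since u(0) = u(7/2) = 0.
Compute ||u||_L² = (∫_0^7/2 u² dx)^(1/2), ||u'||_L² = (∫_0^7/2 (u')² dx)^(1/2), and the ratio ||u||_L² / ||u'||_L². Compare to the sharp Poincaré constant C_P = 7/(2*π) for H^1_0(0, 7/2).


||u||_L² / ||u'||_L² = 7/(8*π) < C_P = 7/(2*π).

u(x) = -7/2·sin(8*π/7·x), so u'(x) = -4*π*cos(8*π*x/7).
Writing u(x) = A·sin(kπx/L) with A = -7/2 and k = 4, use ∫_0^L sin²(kπx/L) dx = L/2 and ∫_0^L cos²(kπx/L) dx = L/2.
u² = 49/4·sin²(8*π/7·x) and (u')² = 16*π^2·cos²(8*π/7·x), and each of sin², cos² integrates to L/2 = 7/4 over (0, 7/2).
∫_0^7/2 u² dx = 343/16, so ||u||_L² = 7*sqrt(7)/4.
∫_0^7/2 (u')² dx = 28*π^2, so ||u'||_L² = 2*sqrt(7)*π.
Ratio ||u||_L² / ||u'||_L² = 7/(8*π).
Sharp Poincaré constant on H^1_0(0, 7/2) is C_P = L/π = 7/(2*π), achieved by sin(2*π/7·x).
This is the k = 4 harmonic; the ratio L/(kπ) is strictly less than C_P = L/π, consistent with the sharp inequality ||u||_L² ≤ C_P ||u'||_L².


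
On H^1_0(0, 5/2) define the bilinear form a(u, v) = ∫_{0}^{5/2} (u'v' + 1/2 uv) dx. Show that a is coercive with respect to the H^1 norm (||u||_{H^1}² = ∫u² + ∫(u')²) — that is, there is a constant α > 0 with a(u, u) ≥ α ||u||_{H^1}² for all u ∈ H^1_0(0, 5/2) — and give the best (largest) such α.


α = (25 + 8*π^2)/(2*(25 + 4*π^2))

Coercivity of a(·,·) on H^1_0(0, 5/2) means a(u, u) ≥ α ||u||_{H^1}² for every u ∈ H^1_0.
The interval has length L = 5/2, and Poincaré/coercivity depend only on L. Here a(u, u) = ∫(u')² + (1/2)·∫u².
Here 0 < c = 1/2 < 1. The condition a(u,u) ≥ α||u||_{H^1}² reads (1−α)∫(u')² ≥ (α−c)∫u². Any admissible α is ≤ 1 (rapidly oscillating u have ∫u²/∫(u')² → 0), and α = 1 would force 0 ≥ (1−c)∫u², impossible since c < 1; so 1−α > 0. By the sharp Poincaré inequality on H^1_0 of an interval of length L, ∫(u')² ≥ (π/L)²∫u² with equality for the first sine mode sin(π(x−x₀)/L) (x₀ the left endpoint), so the inequality holds for all u iff (1−α)(π/L)² ≥ α − c, i.e. α ≤ ((π/L)² + c)/((π/L)² + 1) = (1 + c(L/π)²)/(1 + (L/π)²). With (π/L)² = 4*π^2/25 and c = 1/2, the largest admissible constant is α = ((π/L)² + c)/((π/L)² + 1).
Simplifying, α = (25 + 8*π^2)/(2*(25 + 4*π^2)).


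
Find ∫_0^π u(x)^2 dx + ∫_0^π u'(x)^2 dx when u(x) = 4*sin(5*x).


||u||_{H^1(0,π)}^2 = 208*π

u'(x) = 20*cos(5*x).
Expand u² and (u')² and integrate term by term on (0, π), using: for integers n ≥ 1, ∫_0^π sin²(nx) dx = ∫_0^π cos²(nx) dx = π/2; for n ≠ n', ∫_0^π sin(nx)sin(n'x) dx = ∫_0^π cos(nx)cos(n'x) dx = 0; and by product-to-sum, ∫_0^π sin(nx)cos(n'x) dx = ½∫_0^π [sin((n+n')x) + sin((n−n')x)] dx, which is 0 when n+n' is even and 2n/(n²−n'²) when n+n' is odd (it need not vanish on (0, π)).
  u² squared terms: (4)²·∫sin(5x)² dx = 16·π/2 = 8*π.
  So ∫_0^π u² dx = 8*π.
  (u')² squared terms: (20)²·∫cos(5x)² dx = 400·π/2 = 200*π.
  So ∫_0^π (u')² dx = 200*π.
||u||_{H^1}^2 = (8*π) + (200*π) = 208*π.


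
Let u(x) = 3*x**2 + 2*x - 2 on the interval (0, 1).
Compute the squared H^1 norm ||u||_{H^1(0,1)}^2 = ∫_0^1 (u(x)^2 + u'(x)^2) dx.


||u||_{H^1}^2 = 452/15

The H^1 norm (squared) on an interval (0, L) is
  ||u||_{H^1}^2 = ∫_0^L u(x)^2 dx + ∫_0^L u'(x)^2 dx.
Compute u'(x) = 6*x + 2.
Then u(x)^2 = 9*x**4 + 12*x**3 - 8*x**2 - 8*x + 4 and u'(x)^2 = 36*x**2 + 24*x + 4.
Integrate each monomial from 0 to 1 using ∫_0^1 c·x^n dx = c·1^(n+1)/(n+1):
  ∫_0^1 u(x)^2 dx = ∫_0^1 (9*x^4 + 12*x^3 - 8*x^2 - 8*x + 4) dx. Term by term:
    ∫_0^1 9*x^4 dx = 9/5;  ∫_0^1 12*x^3 dx = 3;  ∫_0^1 -8*x^2 dx = -8/3;
    ∫_0^1 -8*x dx = -4;  ∫_0^1 4 dx = 4.
  Sum: 9/5 + 3 − 8/3 − 4 + 4 = 32/15.
  ∫_0^1 u'(x)^2 dx = ∫_0^1 (36*x^2 + 24*x + 4) dx. Term by term:
    ∫_0^1 36*x^2 dx = 12;  ∫_0^1 24*x dx = 12;  ∫_0^1 4 dx = 4.
  Sum: 12 + 12 + 4 = 28.
Adding: ||u||_{H^1}^2 = 32/15 + 28 = 452/15.


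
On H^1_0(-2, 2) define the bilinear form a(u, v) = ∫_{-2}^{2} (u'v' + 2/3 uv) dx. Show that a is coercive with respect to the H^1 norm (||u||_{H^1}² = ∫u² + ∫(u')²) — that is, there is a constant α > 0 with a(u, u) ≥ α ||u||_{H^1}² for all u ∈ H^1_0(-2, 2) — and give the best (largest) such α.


α = (π^2 + 32/3)/(π^2 + 16)

Coercivity of a(·,·) on H^1_0(-2, 2) means a(u, u) ≥ α ||u||_{H^1}² for every u ∈ H^1_0.
The interval has length L = 4, and Poincaré/coercivity depend only on L. Here a(u, u) = ∫(u')² + (2/3)·∫u².
Here 0 < c = 2/3 < 1. The condition a(u,u) ≥ α||u||_{H^1}² reads (1−α)∫(u')² ≥ (α−c)∫u². Any admissible α is ≤ 1 (rapidly oscillating u have ∫u²/∫(u')² → 0), and α = 1 would force 0 ≥ (1−c)∫u², impossible since c < 1; so 1−α > 0. By the sharp Poincaré inequality on H^1_0 of an interval of length L, ∫(u')² ≥ (π/L)²∫u² with equality for the first sine mode sin(π(x−x₀)/L) (x₀ the left endpoint), so the inequality holds for all u iff (1−α)(π/L)² ≥ α − c, i.e. α ≤ ((π/L)² + c)/((π/L)² + 1) = (1 + c(L/π)²)/(1 + (L/π)²). With (π/L)² = π^2/16 and c = 2/3, the largest admissible constant is α = ((π/L)² + c)/((π/L)² + 1).
Simplifying, α = (π^2 + 32/3)/(π^2 + 16).


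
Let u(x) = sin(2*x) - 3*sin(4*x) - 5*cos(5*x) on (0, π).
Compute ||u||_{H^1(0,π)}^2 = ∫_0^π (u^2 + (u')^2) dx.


||u||_{H^1(0,π)}^2 = -13520/21 + 404*π

u'(x) = 25*sin(5*x) + 2*cos(2*x) - 12*cos(4*x).
Expand u² and (u')² and integrate term by term on (0, π), using: for integers n ≥ 1, ∫_0^π sin²(nx) dx = ∫_0^π cos²(nx) dx = π/2; for n ≠ n', ∫_0^π sin(nx)sin(n'x) dx = ∫_0^π cos(nx)cos(n'x) dx = 0; and by product-to-sum, ∫_0^π sin(nx)cos(n'x) dx = ½∫_0^π [sin((n+n')x) + sin((n−n')x)] dx, which is 0 when n+n' is even and 2n/(n²−n'²) when n+n' is odd (it need not vanish on (0, π)).
  u² squared terms: (-5)²·∫cos(5x)² dx = 25·π/2 = 25*π/2;  (-3)²·∫sin(4x)² dx = 9·π/2 = 9*π/2;  (1)²·∫sin(2x)² dx = 1·π/2 = π/2.
  u² cross terms: 2·(-5)·(-3)·∫cos(5x)·sin(4x) dx = 30·(-8/9) = -80/3;  2·(-5)·(1)·∫cos(5x)·sin(2x) dx = -10·(-4/21) = 40/21;  2·(-3)·(1)·∫sin(4x)·sin(2x) dx = -6·(0) = 0.
  So ∫_0^π u² dx = 25*π/2 + 9*π/2 + π/2 − 80/3 + 40/21 + 0 = -520/21 + 35*π/2.
  (u')² squared terms: (-12)²·∫cos(4x)² dx = 144·π/2 = 72*π;  (2)²·∫cos(2x)² dx = 4·π/2 = 2*π;  (25)²·∫sin(5x)² dx = 625·π/2 = 625*π/2.
  (u')² cross terms: 2·(-12)·(2)·∫cos(4x)·cos(2x) dx = -48·(0) = 0;  2·(-12)·(25)·∫cos(4x)·sin(5x) dx = -600·(10/9) = -2000/3;  2·(2)·(25)·∫cos(2x)·sin(5x) dx = 100·(10/21) = 1000/21.
  So ∫_0^π (u')² dx = 72*π + 2*π + 625*π/2 + 0 − 2000/3 + 1000/21 = -13000/21 + 773*π/2.
||u||_{H^1}^2 = (-520/21 + 35*π/2) + (-13000/21 + 773*π/2) = -13520/21 + 404*π.


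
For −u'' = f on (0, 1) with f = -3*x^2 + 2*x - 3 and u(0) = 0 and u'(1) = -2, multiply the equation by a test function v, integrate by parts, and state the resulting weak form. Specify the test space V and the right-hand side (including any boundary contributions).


V = {v ∈ H^1(0, 1) : v(0) = 0} (test functions vanish at x = 0 where u is specified); weak form: ∫_0^1 u'v' dx = ∫_0^1 (-3*x^2 + 2*x - 3) v dx − 2·v(1) for all v ∈ V.

Multiply both sides by a test function v and integrate from 0 to 1:
  ∫_0^1 −u''(x) v(x) dx = ∫_0^1 f(x) v(x) dx.
Integrate the LHS by parts once:
  ∫_0^1 −u'' v dx = −[u'(x) v(x)]_0^1 + ∫_0^1 u'(x) v'(x) dx.
Thus ∫_0^1 u'(x) v'(x) dx = ∫_0^1 f(x) v(x) dx + [u'(x) v(x)]_0^1.
Choose V so that boundary terms are either known or forced to vanish.
Mixed BC: u(0) = 0 (Dirichlet) and u'(1) = -2 (Neumann). Define V = {v ∈ H^1(0, 1) : v(0) = 0}. Then [u' v]_0^1 = u'(1)·v(1) − u'(0)·0 = − 2·v(1).
Weak formulation: find u (satisfying any essential BC) such that ∫_0^1 u'(x) v'(x) dx = ∫_0^1 f v dx − 2·v(1) for all v ∈ V (Dirichlet at 0 absorbed into V; Neumann datum at x = 1 contributes the boundary term).
Substituting f(x) = -3*x^2 + 2*x - 3, the right-hand side is ∫_0^1 (-3*x^2 + 2*x - 3) v dx − 2·v(1).
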